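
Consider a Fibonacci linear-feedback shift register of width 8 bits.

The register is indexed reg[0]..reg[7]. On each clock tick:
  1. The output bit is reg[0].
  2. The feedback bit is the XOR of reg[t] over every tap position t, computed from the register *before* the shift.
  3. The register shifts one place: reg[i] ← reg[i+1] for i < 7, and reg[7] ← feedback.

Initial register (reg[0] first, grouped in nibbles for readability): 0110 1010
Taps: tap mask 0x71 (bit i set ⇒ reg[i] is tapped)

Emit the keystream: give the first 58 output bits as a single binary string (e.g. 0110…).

step | reg (before) | out | fb
   0 | 01101010 | 0 | 0
   1 | 11010100 | 1 | 0
   2 | 10101000 | 1 | 0
   3 | 01010000 | 0 | 0
   4 | 10100000 | 1 | 1
   5 | 01000001 | 0 | 0
   6 | 10000010 | 1 | 0
   7 | 00000100 | 0 | 1
   8 | 00001001 | 0 | 1
   9 | 00010011 | 0 | 1
  10 | 00100111 | 0 | 0
  11 | 01001110 | 0 | 1
  12 | 10011101 | 1 | 1
  13 | 00111011 | 0 | 0
  14 | 01110110 | 0 | 0
  15 | 11101100 | 1 | 1
  16 | 11011001 | 1 | 0
  17 | 10110010 | 1 | 0
  18 | 01100100 | 0 | 1
  19 | 11001001 | 1 | 0
  20 | 10010010 | 1 | 0
  21 | 00100100 | 0 | 1
  22 | 01001001 | 0 | 1
  23 | 10010011 | 1 | 0
  24 | 00100110 | 0 | 0
  25 | 01001100 | 0 | 0
  26 | 10011000 | 1 | 0
  27 | 00110000 | 0 | 0
  28 | 01100000 | 0 | 0
  29 | 11000000 | 1 | 1
  30 | 10000001 | 1 | 1
  31 | 00000011 | 0 | 1
  32 | 00000111 | 0 | 0
  33 | 00001110 | 0 | 1
  34 | 00011101 | 0 | 0
  35 | 00111010 | 0 | 0
  36 | 01110100 | 0 | 1
  37 | 11101001 | 1 | 0
  38 | 11010010 | 1 | 0
  39 | 10100100 | 1 | 0
  40 | 01001000 | 0 | 1
  41 | 10010001 | 1 | 1
  42 | 00100011 | 0 | 1
  43 | 01000111 | 0 | 0
  44 | 10001110 | 1 | 0
  45 | 00011100 | 0 | 0
  46 | 00111000 | 0 | 1
  47 | 01110001 | 0 | 0
  48 | 11100010 | 1 | 0
  49 | 11000100 | 1 | 0
  50 | 10001000 | 1 | 0
  51 | 00010000 | 0 | 0
  52 | 00100000 | 0 | 0
  53 | 01000000 | 0 | 0
  54 | 10000000 | 1 | 1
  55 | 00000001 | 0 | 0
  56 | 00000010 | 0 | 1
  57 | 00000101 | 0 | 1

0110101000001001110110010010011000000111010010001110001000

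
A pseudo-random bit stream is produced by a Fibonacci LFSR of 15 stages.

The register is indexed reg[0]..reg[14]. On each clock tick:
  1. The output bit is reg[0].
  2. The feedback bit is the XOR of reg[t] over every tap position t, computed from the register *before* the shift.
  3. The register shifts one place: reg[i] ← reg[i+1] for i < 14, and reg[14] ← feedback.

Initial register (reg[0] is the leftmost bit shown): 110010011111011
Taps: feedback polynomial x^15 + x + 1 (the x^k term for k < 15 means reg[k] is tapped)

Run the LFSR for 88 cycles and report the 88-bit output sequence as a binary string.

k : reg_k → out_k, fb_k
0: 110010011111011 → 1, fb=0
1: 100100111110110 → 1, fb=1
2: 001001111101101 → 0, fb=0
3: 010011111011010 → 0, fb=1
4: 100111110110101 → 1, fb=1
5: 001111101101011 → 0, fb=0
6: 011111011010110 → 0, fb=1
7: 111110110101101 → 1, fb=0
8: 111101101011010 → 1, fb=0
9: 111011010110100 → 1, fb=0
10: 110110101101000 → 1, fb=0
11: 101101011010000 → 1, fb=1
12: 011010110100001 → 0, fb=1
13: 110101101000011 → 1, fb=0
14: 101011010000110 → 1, fb=1
15: 010110100001101 → 0, fb=1
16: 101101000011011 → 1, fb=1
17: 011010000110111 → 0, fb=1
18: 110100001101111 → 1, fb=0
19: 101000011011110 → 1, fb=1
20: 010000110111101 → 0, fb=1
21: 100001101111011 → 1, fb=1
22: 000011011110111 → 0, fb=0
23: 000110111101110 → 0, fb=0
24: 001101111011100 → 0, fb=0
25: 011011110111000 → 0, fb=1
26: 110111101110001 → 1, fb=0
27: 101111011100010 → 1, fb=1
28: 011110111000101 → 0, fb=1
29: 111101110001011 → 1, fb=0
30: 111011100010110 → 1, fb=0
31: 110111000101100 → 1, fb=0
32: 101110001011000 → 1, fb=1
33: 011100010110001 → 0, fb=1
34: 111000101100011 → 1, fb=0
35: 110001011000110 → 1, fb=0
36: 100010110001100 → 1, fb=1
37: 000101100011001 → 0, fb=0
38: 001011000110010 → 0, fb=0
39: 010110001100100 → 0, fb=1
40: 101100011001001 → 1, fb=1
41: 011000110010011 → 0, fb=1
42: 110001100100111 → 1, fb=0
43: 100011001001110 → 1, fb=1
44: 000110010011101 → 0, fb=0
45: 001100100111010 → 0, fb=0
46: 011001001110100 → 0, fb=1
47: 110010011101001 → 1, fb=0
48: 100100111010010 → 1, fb=1
49: 001001110100101 → 0, fb=0
50: 010011101001010 → 0, fb=1
51: 100111010010101 → 1, fb=1
52: 001110100101011 → 0, fb=0
53: 011101001010110 → 0, fb=1
54: 111010010101101 → 1, fb=0
55: 110100101011010 → 1, fb=0
56: 101001010110100 → 1, fb=1
57: 010010101101001 → 0, fb=1
58: 100101011010011 → 1, fb=1
59: 001010110100111 → 0, fb=0
60: 010101101001110 → 0, fb=1
61: 101011010011101 → 1, fb=1
62: 010110100111011 → 0, fb=1
63: 101101001110111 → 1, fb=1
64: 011010011101111 → 0, fb=1
65: 110100111011111 → 1, fb=0
66: 101001110111110 → 1, fb=1
67: 010011101111101 → 0, fb=1
68: 100111011111011 → 1, fb=1
69: 001110111110111 → 0, fb=0
70: 011101111101110 → 0, fb=1
71: 111011111011101 → 1, fb=0
72: 110111110111010 → 1, fb=0
73: 101111101110100 → 1, fb=1
74: 011111011101001 → 0, fb=1
75: 111110111010011 → 1, fb=0
76: 111101110100110 → 1, fb=0
77: 111011101001100 → 1, fb=0
78: 110111010011000 → 1, fb=0
79: 101110100110000 → 1, fb=1
80: 011101001100001 → 0, fb=1
81: 111010011000011 → 1, fb=0
82: 110100110000110 → 1, fb=0
83: 101001100001100 → 1, fb=1
84: 010011000011001 → 0, fb=1
85: 100110000110011 → 1, fb=1
86: 001100001100111 → 0, fb=0
87: 011000011001110 → 0, fb=1

1100100111110110101101000011011110111000101100011001001110100101011010011101111101110100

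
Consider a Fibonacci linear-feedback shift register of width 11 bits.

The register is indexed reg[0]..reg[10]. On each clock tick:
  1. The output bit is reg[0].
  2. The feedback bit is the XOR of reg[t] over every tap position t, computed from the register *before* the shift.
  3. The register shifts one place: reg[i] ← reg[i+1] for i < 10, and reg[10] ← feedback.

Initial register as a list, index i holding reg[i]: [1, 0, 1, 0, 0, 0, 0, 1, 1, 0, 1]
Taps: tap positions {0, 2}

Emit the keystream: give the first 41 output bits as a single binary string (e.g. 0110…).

10100001101001001110011011101111101010100

k : reg_k → out_k, fb_k
0: 10100001101 → 1, fb=0
1: 01000011010 → 0, fb=0
2: 10000110100 → 1, fb=1
3: 00001101001 → 0, fb=0
4: 00011010010 → 0, fb=0
5: 00110100100 → 0, fb=1
6: 01101001001 → 0, fb=1
7: 11010010011 → 1, fb=1
8: 10100100111 → 1, fb=0
9: 01001001110 → 0, fb=0
10: 10010011100 → 1, fb=1
11: 00100111001 → 0, fb=1
12: 01001110011 → 0, fb=0
13: 10011100110 → 1, fb=1
14: 00111001101 → 0, fb=1
15: 01110011011 → 0, fb=1
16: 11100110111 → 1, fb=0
17: 11001101110 → 1, fb=1
18: 10011011101 → 1, fb=1
19: 00110111011 → 0, fb=1
20: 01101110111 → 0, fb=1
21: 11011101111 → 1, fb=1
22: 10111011111 → 1, fb=0
23: 01110111110 → 0, fb=1
24: 11101111101 → 1, fb=0
25: 11011111010 → 1, fb=1
26: 10111110101 → 1, fb=0
27: 01111101010 → 0, fb=1
28: 11111010101 → 1, fb=0
29: 11110101010 → 1, fb=0
30: 11101010100 → 1, fb=0
31: 11010101000 → 1, fb=1
32: 10101010001 → 1, fb=0
33: 01010100010 → 0, fb=0
34: 10101000100 → 1, fb=0
35: 01010001000 → 0, fb=0
36: 10100010000 → 1, fb=0
37: 01000100000 → 0, fb=0
38: 10001000000 → 1, fb=1
39: 00010000001 → 0, fb=0
40: 00100000010 → 0, fb=1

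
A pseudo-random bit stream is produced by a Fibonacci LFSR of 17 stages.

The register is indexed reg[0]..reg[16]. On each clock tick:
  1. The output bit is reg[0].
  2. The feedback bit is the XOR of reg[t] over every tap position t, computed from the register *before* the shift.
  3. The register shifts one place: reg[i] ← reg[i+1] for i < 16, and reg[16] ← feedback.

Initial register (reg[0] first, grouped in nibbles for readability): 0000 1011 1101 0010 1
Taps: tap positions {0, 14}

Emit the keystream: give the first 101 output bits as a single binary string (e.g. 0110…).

step | reg (before) | out | fb
   0 | 00001011110100101 | 0 | 1
   1 | 00010111101001011 | 0 | 0
   2 | 00101111010010110 | 0 | 1
   3 | 01011110100101101 | 0 | 1
   4 | 10111101001011011 | 1 | 1
   5 | 01111010010110111 | 0 | 1
   6 | 11110100101101111 | 1 | 0
   7 | 11101001011011110 | 1 | 0
   8 | 11010010110111100 | 1 | 0
   9 | 10100101101111000 | 1 | 1
  10 | 01001011011110001 | 0 | 0
  11 | 10010110111100010 | 1 | 1
  12 | 00101101111000101 | 0 | 1
  13 | 01011011110001011 | 0 | 0
  14 | 10110111100010110 | 1 | 0
  15 | 01101111000101100 | 0 | 1
  16 | 11011110001011001 | 1 | 1
  17 | 10111100010110011 | 1 | 1
  18 | 01111000101100111 | 0 | 1
  19 | 11110001011001111 | 1 | 0
  20 | 11100010110011110 | 1 | 0
  21 | 11000101100111100 | 1 | 0
  22 | 10001011001111000 | 1 | 1
  23 | 00010110011110001 | 0 | 0
  24 | 00101100111100010 | 0 | 0
  25 | 01011001111000100 | 0 | 1
  26 | 10110011110001001 | 1 | 1
  27 | 01100111100010011 | 0 | 0
  28 | 11001111000100110 | 1 | 0
  29 | 10011110001001100 | 1 | 0
  30 | 00111100010011000 | 0 | 0
  31 | 01111000100110000 | 0 | 0
  32 | 11110001001100000 | 1 | 1
  33 | 11100010011000001 | 1 | 1
  34 | 11000100110000011 | 1 | 1
  35 | 10001001100000111 | 1 | 0
  36 | 00010011000001110 | 0 | 1
  37 | 00100110000011101 | 0 | 1
  38 | 01001100000111011 | 0 | 0
  39 | 10011000001110110 | 1 | 0
  40 | 00110000011101100 | 0 | 1
  41 | 01100000111011001 | 0 | 0
  42 | 11000001110110010 | 1 | 1
  43 | 10000011101100101 | 1 | 0
  44 | 00000111011001010 | 0 | 0
  45 | 00001110110010100 | 0 | 1
  46 | 00011101100101001 | 0 | 0
  47 | 00111011001010010 | 0 | 0
  48 | 01110110010100100 | 0 | 1
  49 | 11101100101001001 | 1 | 1
  50 | 11011001010010011 | 1 | 1
  51 | 10110010100100111 | 1 | 0
  52 | 01100101001001110 | 0 | 1
  53 | 11001010010011101 | 1 | 0
  54 | 10010100100111010 | 1 | 1
  55 | 00101001001110101 | 0 | 1
  56 | 01010010011101011 | 0 | 0
  57 | 10100100111010110 | 1 | 0
  58 | 01001001110101100 | 0 | 1
  59 | 10010011101011001 | 1 | 1
  60 | 00100111010110011 | 0 | 0
  61 | 01001110101100110 | 0 | 1
  62 | 10011101011001101 | 1 | 0
  63 | 00111010110011010 | 0 | 0
  64 | 01110101100110100 | 0 | 1
  65 | 11101011001101001 | 1 | 1
  66 | 11010110011010011 | 1 | 1
  67 | 10101100110100111 | 1 | 0
  68 | 01011001101001110 | 0 | 1
  69 | 10110011010011101 | 1 | 0
  70 | 01100110100111010 | 0 | 0
  71 | 11001101001110100 | 1 | 0
  72 | 10011010011101000 | 1 | 1
  73 | 00110100111010001 | 0 | 0
  74 | 01101001110100010 | 0 | 0
  75 | 11010011101000100 | 1 | 0
  76 | 10100111010001000 | 1 | 1
  77 | 01001110100010001 | 0 | 0
  78 | 10011101000100010 | 1 | 1
  79 | 00111010001000101 | 0 | 1
  80 | 01110100010001011 | 0 | 0
  81 | 11101000100010110 | 1 | 0
  82 | 11010001000101100 | 1 | 0
  83 | 10100010001011000 | 1 | 1
  84 | 01000100010110001 | 0 | 0
  85 | 10001000101100010 | 1 | 1
  86 | 00010001011000101 | 0 | 1
  87 | 00100010110001011 | 0 | 0
  88 | 01000101100010110 | 0 | 1
  89 | 10001011000101101 | 1 | 0
  90 | 00010110001011010 | 0 | 0
  91 | 00101100010110100 | 0 | 1
  92 | 01011000101101001 | 0 | 0
  93 | 10110001011010010 | 1 | 1
  94 | 01100010110100101 | 0 | 1
  95 | 11000101101001011 | 1 | 1
  96 | 10001011010010111 | 1 | 0
  97 | 00010110100101110 | 0 | 1
  98 | 00101101001011101 | 0 | 1
  99 | 01011010010111011 | 0 | 0
 100 | 10110100101110110 | 1 | 0

00001011110100101101111000101100111100010011000001110110010100100111010110011010011101000100010110001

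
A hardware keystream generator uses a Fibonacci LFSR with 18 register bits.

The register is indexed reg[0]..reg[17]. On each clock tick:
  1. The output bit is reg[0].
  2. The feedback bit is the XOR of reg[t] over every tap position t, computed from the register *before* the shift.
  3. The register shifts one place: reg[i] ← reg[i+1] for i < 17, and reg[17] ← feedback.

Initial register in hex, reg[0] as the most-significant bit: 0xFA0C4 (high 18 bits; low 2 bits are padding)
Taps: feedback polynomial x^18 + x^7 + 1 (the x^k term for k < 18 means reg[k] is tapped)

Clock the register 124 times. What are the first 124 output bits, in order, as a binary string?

tick  register→output (feedback)
  0  111110100000110001→1 (1)
  1  111101000001100011→1 (1)
  2  111010000011000111→1 (1)
  3  110100000110001111→1 (1)
  4  101000001100011111→1 (1)
  5  010000011000111111→0 (1)
  6  100000110001111111→1 (0)
  7  000001100011111110→0 (0)
  8  000011000111111100→0 (0)
  9  000110001111111000→0 (0)
 10  001100011111110000→0 (1)
 11  011000111111100001→0 (1)
 12  110001111111000011→1 (0)
 13  100011111110000110→1 (0)
 14  000111111100001100→0 (1)
 15  001111111000011001→0 (1)
 16  011111110000110011→0 (1)
 17  111111100001100111→1 (1)
 18  111111000011001111→1 (1)
 19  111110000110011111→1 (1)
 20  111100001100111111→1 (1)
 21  111000011001111111→1 (0)
 22  110000110011111110→1 (0)
 23  100001100111111100→1 (1)
 24  000011001111111001→0 (0)
 25  000110011111110010→0 (1)
 26  001100111111100101→0 (1)
 27  011001111111001011→0 (1)
 28  110011111110010111→1 (0)
 29  100111111100101110→1 (0)
 30  001111111001011100→0 (1)
 31  011111110010111001→0 (1)
 32  111111100101110011→1 (1)
 33  111111001011100111→1 (1)
 34  111110010111001111→1 (0)
 35  111100101110011110→1 (1)
 36  111001011100111101→1 (0)
 37  110010111001111010→1 (0)
 38  100101110011110100→1 (0)
 39  001011100111101000→0 (0)
 40  010111001111010000→0 (0)
 41  101110011110100000→1 (0)
 42  011100111101000000→0 (1)
 43  111001111010000001→1 (0)
 44  110011110100000010→1 (0)
 45  100111101000000100→1 (1)
 46  001111010000001001→0 (1)
 47  011110100000010011→0 (0)
 48  111101000000100110→1 (1)
 49  111010000001001101→1 (1)
 50  110100000010011011→1 (1)
 51  101000000100110111→1 (1)
 52  010000001001101111→0 (0)
 53  100000010011011110→1 (0)
 54  000000100110111100→0 (0)
 55  000001001101111000→0 (0)
 56  000010011011110000→0 (1)
 57  000100110111100001→0 (1)
 58  001001101111000011→0 (0)
 59  010011011110000110→0 (1)
 60  100110111100001101→1 (0)
 61  001101111000011010→0 (1)
 62  011011110000110101→0 (1)
 63  110111100001101011→1 (1)
 64  101111000011010111→1 (1)
 65  011110000110101111→0 (0)
 66  111100001101011110→1 (1)
 67  111000011010111101→1 (0)
 68  110000110101111010→1 (0)
 69  100001101011110100→1 (1)
 70  000011010111101001→0 (1)
 71  000110101111010011→0 (0)
 72  001101011110100110→0 (1)
 73  011010111101001101→0 (1)
 74  110101111010011011→1 (0)
 75  101011110100110110→1 (0)
 76  010111101001101100→0 (0)
 77  101111010011011000→1 (0)
 78  011110100110110000→0 (0)
 79  111101001101100000→1 (1)
 80  111010011011000001→1 (0)
 81  110100110110000010→1 (0)
 82  101001101100000100→1 (1)
 83  010011011000001001→0 (1)
 84  100110110000010011→1 (0)
 85  001101100000100110→0 (0)
 86  011011000001001100→0 (0)
 87  110110000010011000→1 (1)
 88  101100000100110001→1 (1)
 89  011000001001100011→0 (0)
 90  110000010011000110→1 (0)
 91  100000100110001100→1 (1)
 92  000001001100011001→0 (0)
 93  000010011000110010→0 (1)
 94  000100110001100101→0 (1)
 95  001001100011001011→0 (0)
 96  010011000110010110→0 (0)
 97  100110001100101100→1 (1)
 98  001100011001011001→0 (1)
 99  011000110010110011→0 (1)
100  110001100101100111→1 (1)
101  100011001011001111→1 (1)
102  000110010110011111→0 (1)
103  001100101100111111→0 (0)
104  011001011001111110→0 (1)
105  110010110011111101→1 (0)
106  100101100111111010→1 (1)
107  001011001111110101→0 (0)
108  010110011111101010→0 (1)
109  101100111111010101→1 (0)
110  011001111110101010→0 (1)
111  110011111101010101→1 (0)
112  100111111010101010→1 (0)
113  001111110101010100→0 (1)
114  011111101010101001→0 (0)
115  111111010101010010→1 (0)
116  111110101010100100→1 (1)
117  111101010101001001→1 (0)
118  111010101010010010→1 (1)
119  110101010100100101→1 (0)
120  101010101001001010→1 (1)
121  010101010010010101→0 (1)
122  101010100100101011→1 (1)
123  010101001001010111→0 (0)

1111101000001100011111110000110011111110010111001111010000001001101111000011010111101001101100000100110001100101100111111010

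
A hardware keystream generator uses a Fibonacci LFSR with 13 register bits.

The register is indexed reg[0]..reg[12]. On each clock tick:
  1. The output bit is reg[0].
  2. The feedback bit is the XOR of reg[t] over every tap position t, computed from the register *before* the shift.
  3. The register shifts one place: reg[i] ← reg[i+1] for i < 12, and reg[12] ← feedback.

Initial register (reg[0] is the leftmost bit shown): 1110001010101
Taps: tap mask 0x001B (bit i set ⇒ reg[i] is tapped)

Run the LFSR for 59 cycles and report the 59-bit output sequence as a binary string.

11100010101010001100000110011010101111101000111011111000010

k : reg_k → out_k, fb_k
0: 1110001010101 → 1, fb=0
1: 1100010101010 → 1, fb=0
2: 1000101010100 → 1, fb=0
3: 0001010101000 → 0, fb=1
4: 0010101010001 → 0, fb=1
5: 0101010100011 → 0, fb=0
6: 1010101000110 → 1, fb=0
7: 0101010001100 → 0, fb=0
8: 1010100011000 → 1, fb=0
9: 0101000110000 → 0, fb=0
10: 1010001100000 → 1, fb=1
11: 0100011000001 → 0, fb=1
12: 1000110000011 → 1, fb=0
13: 0001100000110 → 0, fb=0
14: 0011000001100 → 0, fb=1
15: 0110000011001 → 0, fb=1
16: 1100000110011 → 1, fb=0
17: 1000001100110 → 1, fb=1
18: 0000011001101 → 0, fb=0
19: 0000110011010 → 0, fb=1
20: 0001100110101 → 0, fb=0
21: 0011001101010 → 0, fb=1
22: 0110011010101 → 0, fb=1
23: 1100110101011 → 1, fb=1
24: 1001101010111 → 1, fb=1
25: 0011010101111 → 0, fb=1
26: 0110101011111 → 0, fb=0
27: 1101010111110 → 1, fb=1
28: 1010101111101 → 1, fb=0
29: 0101011111010 → 0, fb=0
30: 1010111110100 → 1, fb=0
31: 0101111101000 → 0, fb=1
32: 1011111010001 → 1, fb=1
33: 0111110100011 → 0, fb=1
34: 1111101000111 → 1, fb=0
35: 1111010001110 → 1, fb=1
36: 1110100011101 → 1, fb=1
37: 1101000111011 → 1, fb=1
38: 1010001110111 → 1, fb=1
39: 0100011101111 → 0, fb=1
40: 1000111011111 → 1, fb=0
41: 0001110111110 → 0, fb=0
42: 0011101111100 → 0, fb=0
43: 0111011111000 → 0, fb=0
44: 1110111110000 → 1, fb=1
45: 1101111100001 → 1, fb=0
46: 1011111000010 → 1, fb=1
47: 0111110000101 → 0, fb=1
48: 1111100001011 → 1, fb=0
49: 1111000010110 → 1, fb=1
50: 1110000101101 → 1, fb=0
51: 1100001011010 → 1, fb=0
52: 1000010110100 → 1, fb=1
53: 0000101101001 → 0, fb=1
54: 0001011010011 → 0, fb=1
55: 0010110100111 → 0, fb=1
56: 0101101001111 → 0, fb=1
57: 1011010011111 → 1, fb=0
58: 0110100111110 → 0, fb=0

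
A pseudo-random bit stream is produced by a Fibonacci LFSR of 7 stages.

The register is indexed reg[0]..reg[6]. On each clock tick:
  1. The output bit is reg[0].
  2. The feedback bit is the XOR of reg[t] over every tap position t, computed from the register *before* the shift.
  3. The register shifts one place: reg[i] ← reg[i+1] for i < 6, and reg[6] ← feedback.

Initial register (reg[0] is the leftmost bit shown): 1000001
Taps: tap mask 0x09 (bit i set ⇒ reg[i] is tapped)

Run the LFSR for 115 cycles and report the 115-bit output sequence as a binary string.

1000001100110101001110011110110100001010101111101001010001101110001111111000011101111001011001001000000100010011000

tick  register→output (feedback)
  0  1000001→1 (1)
  1  0000011→0 (0)
  2  0000110→0 (0)
  3  0001100→0 (1)
  4  0011001→0 (1)
  5  0110011→0 (0)
  6  1100110→1 (1)
  7  1001101→1 (0)
  8  0011010→0 (1)
  9  0110101→0 (0)
 10  1101010→1 (0)
 11  1010100→1 (1)
 12  0101001→0 (1)
 13  1010011→1 (1)
 14  0100111→0 (0)
 15  1001110→1 (0)
 16  0011100→0 (1)
 17  0111001→0 (1)
 18  1110011→1 (1)
 19  1100111→1 (1)
 20  1001111→1 (0)
 21  0011110→0 (1)
 22  0111101→0 (1)
 23  1111011→1 (0)
 24  1110110→1 (1)
 25  1101101→1 (0)
 26  1011010→1 (0)
 27  0110100→0 (0)
 28  1101000→1 (0)
 29  1010000→1 (1)
 30  0100001→0 (0)
 31  1000010→1 (1)
 32  0000101→0 (0)
 33  0001010→0 (1)
 34  0010101→0 (0)
 35  0101010→0 (1)
 36  1010101→1 (1)
 37  0101011→0 (1)
 38  1010111→1 (1)
 39  0101111→0 (1)
 40  1011111→1 (0)
 41  0111110→0 (1)
 42  1111101→1 (0)
 43  1111010→1 (0)
 44  1110100→1 (1)
 45  1101001→1 (0)
 46  1010010→1 (1)
 47  0100101→0 (0)
 48  1001010→1 (0)
 49  0010100→0 (0)
 50  0101000→0 (1)
 51  1010001→1 (1)
 52  0100011→0 (0)
 53  1000110→1 (1)
 54  0001101→0 (1)
 55  0011011→0 (1)
 56  0110111→0 (0)
 57  1101110→1 (0)
 58  1011100→1 (0)
 59  0111000→0 (1)
 60  1110001→1 (1)
 61  1100011→1 (1)
 62  1000111→1 (1)
 63  0001111→0 (1)
 64  0011111→0 (1)
 65  0111111→0 (1)
 66  1111111→1 (0)
 67  1111110→1 (0)
 68  1111100→1 (0)
 69  1111000→1 (0)
 70  1110000→1 (1)
 71  1100001→1 (1)
 72  1000011→1 (1)
 73  0000111→0 (0)
 74  0001110→0 (1)
 75  0011101→0 (1)
 76  0111011→0 (1)
 77  1110111→1 (1)
 78  1101111→1 (0)
 79  1011110→1 (0)
 80  0111100→0 (1)
 81  1111001→1 (0)
 82  1110010→1 (1)
 83  1100101→1 (1)
 84  1001011→1 (0)
 85  0010110→0 (0)
 86  0101100→0 (1)
 87  1011001→1 (0)
 88  0110010→0 (0)
 89  1100100→1 (1)
 90  1001001→1 (0)
 91  0010010→0 (0)
 92  0100100→0 (0)
 93  1001000→1 (0)
 94  0010000→0 (0)
 95  0100000→0 (0)
 96  1000000→1 (1)
 97  0000001→0 (0)
 98  0000010→0 (0)
 99  0000100→0 (0)
100  0001000→0 (1)
101  0010001→0 (0)
102  0100010→0 (0)
103  1000100→1 (1)
104  0001001→0 (1)
105  0010011→0 (0)
106  0100110→0 (0)
107  1001100→1 (0)
108  0011000→0 (1)
109  0110001→0 (0)
110  1100010→1 (1)
111  1000101→1 (1)
112  0001011→0 (1)
113  0010111→0 (0)
114  0101110→0 (1)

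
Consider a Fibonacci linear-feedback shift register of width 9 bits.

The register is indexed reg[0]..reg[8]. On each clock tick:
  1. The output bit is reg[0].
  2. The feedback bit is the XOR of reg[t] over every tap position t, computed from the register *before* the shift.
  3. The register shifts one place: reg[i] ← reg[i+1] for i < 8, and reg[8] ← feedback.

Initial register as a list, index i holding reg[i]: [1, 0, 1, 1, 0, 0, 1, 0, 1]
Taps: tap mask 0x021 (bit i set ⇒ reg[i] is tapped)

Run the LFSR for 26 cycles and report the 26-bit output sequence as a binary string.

step | reg (before) | out | fb
   0 | 101100101 | 1 | 1
   1 | 011001011 | 0 | 1
   2 | 110010111 | 1 | 1
   3 | 100101111 | 1 | 0
   4 | 001011110 | 0 | 1
   5 | 010111101 | 0 | 1
   6 | 101111011 | 1 | 0
   7 | 011110110 | 0 | 0
   8 | 111101100 | 1 | 0
   9 | 111011000 | 1 | 0
  10 | 110110000 | 1 | 1
  11 | 101100001 | 1 | 1
  12 | 011000011 | 0 | 0
  13 | 110000110 | 1 | 1
  14 | 100001101 | 1 | 0
  15 | 000011010 | 0 | 1
  16 | 000110101 | 0 | 0
  17 | 001101010 | 0 | 1
  18 | 011010101 | 0 | 0
  19 | 110101010 | 1 | 0
  20 | 101010100 | 1 | 1
  21 | 010101001 | 0 | 1
  22 | 101010011 | 1 | 1
  23 | 010100111 | 0 | 0
  24 | 101001110 | 1 | 0
  25 | 010011100 | 0 | 1

10110010111101100001101010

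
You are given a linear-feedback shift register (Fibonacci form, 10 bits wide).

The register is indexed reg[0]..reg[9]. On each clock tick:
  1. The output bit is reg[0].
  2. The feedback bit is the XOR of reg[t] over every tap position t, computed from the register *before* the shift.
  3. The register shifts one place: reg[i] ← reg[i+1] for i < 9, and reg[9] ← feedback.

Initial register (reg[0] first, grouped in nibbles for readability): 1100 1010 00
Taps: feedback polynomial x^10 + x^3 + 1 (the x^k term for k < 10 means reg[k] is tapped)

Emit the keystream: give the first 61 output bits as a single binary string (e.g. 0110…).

1100101000100110110001000011100101111100101001100110010101010

tick  register→output (feedback)
  0  1100101000→1 (1)
  1  1001010001→1 (0)
  2  0010100010→0 (0)
  3  0101000100→0 (1)
  4  1010001001→1 (1)
  5  0100010011→0 (0)
  6  1000100110→1 (1)
  7  0001001101→0 (1)
  8  0010011011→0 (0)
  9  0100110110→0 (0)
 10  1001101100→1 (0)
 11  0011011000→0 (1)
 12  0110110001→0 (0)
 13  1101100010→1 (0)
 14  1011000100→1 (0)
 15  0110001000→0 (0)
 16  1100010000→1 (1)
 17  1000100001→1 (1)
 18  0001000011→0 (1)
 19  0010000111→0 (0)
 20  0100001110→0 (0)
 21  1000011100→1 (1)
 22  0000111001→0 (0)
 23  0001110010→0 (1)
 24  0011100101→0 (1)
 25  0111001011→0 (1)
 26  1110010111→1 (1)
 27  1100101111→1 (1)
 28  1001011111→1 (0)
 29  0010111110→0 (0)
 30  0101111100→0 (1)
 31  1011111001→1 (0)
 32  0111110010→0 (1)
 33  1111100101→1 (0)
 34  1111001010→1 (0)
 35  1110010100→1 (1)
 36  1100101001→1 (1)
 37  1001010011→1 (0)
 38  0010100110→0 (0)
 39  0101001100→0 (1)
 40  1010011001→1 (1)
 41  0100110011→0 (0)
 42  1001100110→1 (0)
 43  0011001100→0 (1)
 44  0110011001→0 (0)
 45  1100110010→1 (1)
 46  1001100101→1 (0)
 47  0011001010→0 (1)
 48  0110010101→0 (0)
 49  1100101010→1 (1)
 50  1001010101→1 (0)
 51  0010101010→0 (0)
 52  0101010100→0 (1)
 53  1010101001→1 (1)
 54  0101010011→0 (1)
 55  1010100111→1 (1)
 56  0101001111→0 (1)
 57  1010011111→1 (1)
 58  0100111111→0 (0)
 59  1001111110→1 (0)
 60  0011111100→0 (1)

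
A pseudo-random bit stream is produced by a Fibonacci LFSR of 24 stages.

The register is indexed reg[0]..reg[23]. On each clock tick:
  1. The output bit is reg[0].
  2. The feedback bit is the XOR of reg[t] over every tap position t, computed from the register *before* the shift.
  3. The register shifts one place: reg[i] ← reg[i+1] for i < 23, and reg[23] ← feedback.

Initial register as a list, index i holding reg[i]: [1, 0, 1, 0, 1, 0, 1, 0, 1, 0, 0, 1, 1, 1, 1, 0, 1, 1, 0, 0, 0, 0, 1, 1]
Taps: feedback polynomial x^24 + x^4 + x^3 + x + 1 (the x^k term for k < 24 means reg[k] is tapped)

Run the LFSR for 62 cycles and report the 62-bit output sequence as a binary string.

step | reg (before) | out | fb
   0 | 101010101001111011000011 | 1 | 0
   1 | 010101010011110110000110 | 0 | 0
   2 | 101010100111101100001100 | 1 | 0
   3 | 010101001111011000011000 | 0 | 0
   4 | 101010011110110000110000 | 1 | 0
   5 | 010100111101100001100000 | 0 | 0
   6 | 101001111011000011000000 | 1 | 1
   7 | 010011110110000110000001 | 0 | 0
   8 | 100111101100001100000010 | 1 | 1
   9 | 001111011000011000000101 | 0 | 0
  10 | 011110110000110000001010 | 0 | 1
  11 | 111101100001100000010101 | 1 | 1
  12 | 111011000011000000101011 | 1 | 1
  13 | 110110000110000001010111 | 1 | 0
  14 | 101100001100000010101110 | 1 | 0
  15 | 011000011000000101011100 | 0 | 1
  16 | 110000110000001010111001 | 1 | 0
  17 | 100001100000010101110010 | 1 | 1
  18 | 000011000000101011100101 | 0 | 1
  19 | 000110000001010111001011 | 0 | 0
  20 | 001100000010101110010110 | 0 | 1
  21 | 011000000101011100101101 | 0 | 1
  22 | 110000001010111001011011 | 1 | 0
  23 | 100000010101110010110110 | 1 | 1
  24 | 000000101011100101101101 | 0 | 0
  25 | 000001010111001011011010 | 0 | 0
  26 | 000010101110010110110100 | 0 | 1
  27 | 000101011100101101101001 | 0 | 1
  28 | 001010111001011011010011 | 0 | 1
  29 | 010101110010110110100111 | 0 | 0
  30 | 101011100101101101001110 | 1 | 0
  31 | 010111001011011010011100 | 0 | 1
  32 | 101110010110110100111001 | 1 | 1
  33 | 011100101101101001110011 | 0 | 0
  34 | 111001011011010011100110 | 1 | 0
  35 | 110010110110100111001100 | 1 | 1
  36 | 100101101101001110011001 | 1 | 0
  37 | 001011011010011100110010 | 0 | 1
  38 | 010110110100111001100101 | 0 | 1
  39 | 101101101001110011001011 | 1 | 0
  40 | 011011010011100110010110 | 0 | 0
  41 | 110110100111001100101100 | 1 | 0
  42 | 101101001110011001011000 | 1 | 0
  43 | 011010011100110010110000 | 0 | 0
  44 | 110100111001100101100000 | 1 | 1
  45 | 101001110011001011000001 | 1 | 1
  46 | 010011100110010110000011 | 0 | 0
  47 | 100111001100101100000110 | 1 | 1
  48 | 001110011001011000001101 | 0 | 0
  49 | 011100110010110000011010 | 0 | 0
  50 | 111001100101100000110100 | 1 | 0
  51 | 110011001011000001101000 | 1 | 1
  52 | 100110010110000011010001 | 1 | 1
  53 | 001100101100000110100011 | 0 | 1
  54 | 011001011000001101000111 | 0 | 1
  55 | 110010110000011010001111 | 1 | 1
  56 | 100101100000110100011111 | 1 | 0
  57 | 001011000001101000111110 | 0 | 1
  58 | 010110000011010001111101 | 0 | 1
  59 | 101100000110100011111011 | 1 | 0
  60 | 011000001101000111110110 | 0 | 1
  61 | 110000011010001111101101 | 1 | 0

10101010100111101100001100000010101110010110110100111001100101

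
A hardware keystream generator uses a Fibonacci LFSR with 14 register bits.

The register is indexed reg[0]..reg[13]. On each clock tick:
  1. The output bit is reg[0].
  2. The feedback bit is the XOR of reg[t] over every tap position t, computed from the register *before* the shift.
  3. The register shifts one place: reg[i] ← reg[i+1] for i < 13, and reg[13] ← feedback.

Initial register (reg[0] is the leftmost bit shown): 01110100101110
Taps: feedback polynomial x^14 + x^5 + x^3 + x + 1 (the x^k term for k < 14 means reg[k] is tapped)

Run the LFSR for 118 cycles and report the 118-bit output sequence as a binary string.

k : reg_k → out_k, fb_k
0: 01110100101110 → 0, fb=1
1: 11101001011101 → 1, fb=0
2: 11010010111010 → 1, fb=1
3: 10100101110101 → 1, fb=0
4: 01001011101010 → 0, fb=1
5: 10010111010101 → 1, fb=1
6: 00101110101011 → 0, fb=1
7: 01011101010111 → 0, fb=1
8: 10111010101111 → 1, fb=0
9: 01110101011110 → 0, fb=1
10: 11101010111101 → 1, fb=0
11: 11010101111010 → 1, fb=0
12: 10101011110100 → 1, fb=1
13: 01010111101001 → 0, fb=1
14: 10101111010011 → 1, fb=0
15: 01011110100110 → 0, fb=1
16: 10111101001101 → 1, fb=1
17: 01111010011011 → 0, fb=0
18: 11110100110110 → 1, fb=0
19: 11101001101100 → 1, fb=0
20: 11010011011000 → 1, fb=1
21: 10100110110001 → 1, fb=0
22: 01001101100010 → 0, fb=0
23: 10011011000100 → 1, fb=0
24: 00110110001000 → 0, fb=0
25: 01101100010000 → 0, fb=0
26: 11011000100000 → 1, fb=1
27: 10110001000001 → 1, fb=0
28: 01100010000010 → 0, fb=1
29: 11000100000101 → 1, fb=1
30: 10001000001011 → 1, fb=1
31: 00010000010111 → 0, fb=1
32: 00100000101111 → 0, fb=0
33: 01000001011110 → 0, fb=1
34: 10000010111101 → 1, fb=1
35: 00000101111011 → 0, fb=1
36: 00001011110111 → 0, fb=0
37: 00010111101110 → 0, fb=0
38: 00101111011100 → 0, fb=1
39: 01011110111001 → 0, fb=1
40: 10111101110011 → 1, fb=1
41: 01111011100111 → 0, fb=0
42: 11110111001110 → 1, fb=0
43: 11101110011100 → 1, fb=1
44: 11011100111001 → 1, fb=0
45: 10111001110010 → 1, fb=0
46: 01110011100100 → 0, fb=0
47: 11100111001000 → 1, fb=1
48: 11001110010001 → 1, fb=1
49: 10011100100011 → 1, fb=1
50: 00111001000111 → 0, fb=1
51: 01110010001111 → 0, fb=0
52: 11100100011110 → 1, fb=1
53: 11001000111101 → 1, fb=0
54: 10010001111010 → 1, fb=0
55: 00100011110100 → 0, fb=0
56: 01000111101000 → 0, fb=0
57: 10001111010000 → 1, fb=0
58: 00011110100000 → 0, fb=0
59: 00111101000000 → 0, fb=0
60: 01111010000000 → 0, fb=0
61: 11110100000000 → 1, fb=0
62: 11101000000000 → 1, fb=0
63: 11010000000000 → 1, fb=1
64: 10100000000001 → 1, fb=1
65: 01000000000011 → 0, fb=1
66: 10000000000111 → 1, fb=1
67: 00000000001111 → 0, fb=0
68: 00000000011110 → 0, fb=0
69: 00000000111100 → 0, fb=0
70: 00000001111000 → 0, fb=0
71: 00000011110000 → 0, fb=0
72: 00000111100000 → 0, fb=1
73: 00001111000001 → 0, fb=1
74: 00011110000011 → 0, fb=0
75: 00111100000110 → 0, fb=0
76: 01111000001100 → 0, fb=0
77: 11110000011000 → 1, fb=1
78: 11100000110001 → 1, fb=0
79: 11000001100010 → 1, fb=0
80: 10000011000100 → 1, fb=1
81: 00000110001001 → 0, fb=1
82: 00001100010011 → 0, fb=1
83: 00011000100111 → 0, fb=1
84: 00110001001111 → 0, fb=1
85: 01100010011111 → 0, fb=1
86: 11000100111111 → 1, fb=1
87: 10001001111111 → 1, fb=1
88: 00010011111111 → 0, fb=1
89: 00100111111111 → 0, fb=1
90: 01001111111111 → 0, fb=0
91: 10011111111110 → 1, fb=1
92: 00111111111101 → 0, fb=0
93: 01111111111010 → 0, fb=1
94: 11111111110101 → 1, fb=0
95: 11111111101010 → 1, fb=0
96: 11111111010100 → 1, fb=0
97: 11111110101000 → 1, fb=0
98: 11111101010000 → 1, fb=0
99: 11111010100000 → 1, fb=1
100: 11110101000001 → 1, fb=0
101: 11101010000010 → 1, fb=0
102: 11010100000100 → 1, fb=0
103: 10101000001000 → 1, fb=1
104: 01010000010001 → 0, fb=0
105: 10100000100010 → 1, fb=1
106: 01000001000101 → 0, fb=1
107: 10000010001011 → 1, fb=1
108: 00000100010111 → 0, fb=1
109: 00001000101111 → 0, fb=0
110: 00010001011110 → 0, fb=1
111: 00100010111101 → 0, fb=0
112: 01000101111010 → 0, fb=0
113: 10001011110100 → 1, fb=1
114: 00010111101001 → 0, fb=0
115: 00101111010010 → 0, fb=1
116: 01011110100101 → 0, fb=1
117: 10111101001011 → 1, fb=1

0111010010111010101111010011011000100000101111011100111001000111101000000000011110000011000100111111111101010000010001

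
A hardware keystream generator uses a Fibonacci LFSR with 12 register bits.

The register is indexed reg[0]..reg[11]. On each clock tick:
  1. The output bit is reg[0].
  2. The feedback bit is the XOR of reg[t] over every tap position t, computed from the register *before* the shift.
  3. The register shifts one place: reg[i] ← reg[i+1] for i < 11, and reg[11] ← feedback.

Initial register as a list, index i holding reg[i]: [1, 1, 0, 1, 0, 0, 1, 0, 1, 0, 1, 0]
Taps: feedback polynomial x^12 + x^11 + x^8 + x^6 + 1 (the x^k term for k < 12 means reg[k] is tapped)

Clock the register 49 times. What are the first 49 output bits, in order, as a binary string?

1101001010101001111000100010011101110000110100011

k : reg_k → out_k, fb_k
0: 110100101010 → 1, fb=1
1: 101001010101 → 1, fb=0
2: 010010101010 → 0, fb=0
3: 100101010100 → 1, fb=1
4: 001010101001 → 0, fb=1
5: 010101010011 → 0, fb=1
6: 101010100111 → 1, fb=1
7: 010101001111 → 0, fb=0
8: 101010011110 → 1, fb=0
9: 010100111100 → 0, fb=0
10: 101001111000 → 1, fb=1
11: 010011110001 → 0, fb=0
12: 100111100010 → 1, fb=0
13: 001111000100 → 0, fb=0
14: 011110001000 → 0, fb=1
15: 111100010001 → 1, fb=0
16: 111000100010 → 1, fb=0
17: 110001000100 → 1, fb=1
18: 100010001001 → 1, fb=1
19: 000100010011 → 0, fb=1
20: 001000100111 → 0, fb=0
21: 010001001110 → 0, fb=1
22: 100010011101 → 1, fb=1
23: 000100111011 → 0, fb=1
24: 001001110111 → 0, fb=0
25: 010011101110 → 0, fb=0
26: 100111011100 → 1, fb=0
27: 001110111000 → 0, fb=0
28: 011101110000 → 0, fb=1
29: 111011100001 → 1, fb=1
30: 110111000011 → 1, fb=0
31: 101110000110 → 1, fb=1
32: 011100001101 → 0, fb=0
33: 111000011010 → 1, fb=0
34: 110000110100 → 1, fb=0
35: 100001101000 → 1, fb=1
36: 000011010001 → 0, fb=1
37: 000110100011 → 0, fb=0
38: 001101000110 → 0, fb=0
39: 011010001100 → 0, fb=1
40: 110100011001 → 1, fb=1
41: 101000110011 → 1, fb=1
42: 010001100111 → 0, fb=0
43: 100011001110 → 1, fb=0
44: 000110011100 → 0, fb=1
45: 001100111001 → 0, fb=1
46: 011001110011 → 0, fb=0
47: 110011100110 → 1, fb=0
48: 100111001100 → 1, fb=0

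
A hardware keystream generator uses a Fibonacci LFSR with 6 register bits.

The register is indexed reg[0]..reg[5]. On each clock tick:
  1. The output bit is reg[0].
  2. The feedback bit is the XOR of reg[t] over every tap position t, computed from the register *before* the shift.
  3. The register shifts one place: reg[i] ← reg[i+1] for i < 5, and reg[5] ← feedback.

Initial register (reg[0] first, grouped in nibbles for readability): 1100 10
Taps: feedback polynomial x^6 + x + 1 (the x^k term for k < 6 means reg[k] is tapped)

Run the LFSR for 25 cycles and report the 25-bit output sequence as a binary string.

k : reg_k → out_k, fb_k
0: 110010 → 1, fb=0
1: 100100 → 1, fb=1
2: 001001 → 0, fb=0
3: 010010 → 0, fb=1
4: 100101 → 1, fb=1
5: 001011 → 0, fb=0
6: 010110 → 0, fb=1
7: 101101 → 1, fb=1
8: 011011 → 0, fb=1
9: 110111 → 1, fb=0
10: 101110 → 1, fb=1
11: 011101 → 0, fb=1
12: 111011 → 1, fb=0
13: 110110 → 1, fb=0
14: 101100 → 1, fb=1
15: 011001 → 0, fb=1
16: 110011 → 1, fb=0
17: 100110 → 1, fb=1
18: 001101 → 0, fb=0
19: 011010 → 0, fb=1
20: 110101 → 1, fb=0
21: 101010 → 1, fb=1
22: 010101 → 0, fb=1
23: 101011 → 1, fb=1
24: 010111 → 0, fb=1

1100100101101110110011010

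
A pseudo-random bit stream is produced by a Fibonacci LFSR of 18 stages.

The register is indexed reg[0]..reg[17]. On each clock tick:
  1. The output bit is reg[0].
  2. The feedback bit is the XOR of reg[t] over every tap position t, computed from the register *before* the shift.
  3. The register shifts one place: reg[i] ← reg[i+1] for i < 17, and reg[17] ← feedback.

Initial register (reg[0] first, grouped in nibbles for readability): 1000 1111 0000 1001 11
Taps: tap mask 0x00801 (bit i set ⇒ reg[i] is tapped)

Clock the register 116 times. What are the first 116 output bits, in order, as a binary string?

step | reg (before) | out | fb
   0 | 100011110000100111 | 1 | 1
   1 | 000111100001001111 | 0 | 1
   2 | 001111000010011111 | 0 | 0
   3 | 011110000100111110 | 0 | 0
   4 | 111100001001111100 | 1 | 0
   5 | 111000010011111000 | 1 | 0
   6 | 110000100111110000 | 1 | 0
   7 | 100001001111100000 | 1 | 0
   8 | 000010011111000000 | 0 | 1
   9 | 000100111110000001 | 0 | 0
  10 | 001001111100000010 | 0 | 0
  11 | 010011111000000100 | 0 | 0
  12 | 100111110000001000 | 1 | 1
  13 | 001111100000010001 | 0 | 0
  14 | 011111000000100010 | 0 | 0
  15 | 111110000001000100 | 1 | 0
  16 | 111100000010001000 | 1 | 1
  17 | 111000000100010001 | 1 | 1
  18 | 110000001000100011 | 1 | 1
  19 | 100000010001000111 | 1 | 0
  20 | 000000100010001110 | 0 | 0
  21 | 000001000100011100 | 0 | 0
  22 | 000010001000111000 | 0 | 0
  23 | 000100010001110000 | 0 | 1
  24 | 001000100011100001 | 0 | 1
  25 | 010001000111000011 | 0 | 1
  26 | 100010001110000111 | 1 | 1
  27 | 000100011100001111 | 0 | 0
  28 | 001000111000011110 | 0 | 0
  29 | 010001110000111100 | 0 | 0
  30 | 100011100001111000 | 1 | 0
  31 | 000111000011110000 | 0 | 1
  32 | 001110000111100001 | 0 | 1
  33 | 011100001111000011 | 0 | 1
  34 | 111000011110000111 | 1 | 1
  35 | 110000111100001111 | 1 | 1
  36 | 100001111000011111 | 1 | 1
  37 | 000011110000111111 | 0 | 0
  38 | 000111100001111110 | 0 | 1
  39 | 001111000011111101 | 0 | 1
  40 | 011110000111111011 | 0 | 1
  41 | 111100001111110111 | 1 | 0
  42 | 111000011111101110 | 1 | 0
  43 | 110000111111011100 | 1 | 0
  44 | 100001111110111000 | 1 | 1
  45 | 000011111101110001 | 0 | 1
  46 | 000111111011100011 | 0 | 1
  47 | 001111110111000111 | 0 | 1
  48 | 011111101110001111 | 0 | 0
  49 | 111111011100011110 | 1 | 1
  50 | 111110111000111101 | 1 | 1
  51 | 111101110001111011 | 1 | 0
  52 | 111011100011110110 | 1 | 0
  53 | 110111000111101100 | 1 | 0
  54 | 101110001111011000 | 1 | 0
  55 | 011100011110110000 | 0 | 0
  56 | 111000111101100000 | 1 | 0
  57 | 110001111011000000 | 1 | 0
  58 | 100011110110000000 | 1 | 1
  59 | 000111101100000001 | 0 | 0
  60 | 001111011000000010 | 0 | 0
  61 | 011110110000000100 | 0 | 0
  62 | 111101100000001000 | 1 | 1
  63 | 111011000000010001 | 1 | 1
  64 | 110110000000100011 | 1 | 1
  65 | 101100000001000111 | 1 | 0
  66 | 011000000010001110 | 0 | 0
  67 | 110000000100011100 | 1 | 1
  68 | 100000001000111001 | 1 | 1
  69 | 000000010001110011 | 0 | 1
  70 | 000000100011100111 | 0 | 1
  71 | 000001000111001111 | 0 | 1
  72 | 000010001110011111 | 0 | 0
  73 | 000100011100111110 | 0 | 0
  74 | 001000111001111100 | 0 | 1
  75 | 010001110011111001 | 0 | 1
  76 | 100011100111110011 | 1 | 0
  77 | 000111001111100110 | 0 | 1
  78 | 001110011111001101 | 0 | 1
  79 | 011100111110011011 | 0 | 0
  80 | 111001111100110110 | 1 | 1
  81 | 110011111001101101 | 1 | 0
  82 | 100111110011011010 | 1 | 0
  83 | 001111100110110100 | 0 | 0
  84 | 011111001101101000 | 0 | 1
  85 | 111110011011010001 | 1 | 0
  86 | 111100110110100010 | 1 | 1
  87 | 111001101101000101 | 1 | 0
  88 | 110011011010001010 | 1 | 1
  89 | 100110110100010101 | 1 | 1
  90 | 001101101000101011 | 0 | 0
  91 | 011011010001010110 | 0 | 1
  92 | 110110100010101101 | 1 | 1
  93 | 101101000101011011 | 1 | 0
  94 | 011010001010110110 | 0 | 0
  95 | 110100010101101100 | 1 | 0
  96 | 101000101011011000 | 1 | 0
  97 | 010001010110110000 | 0 | 0
  98 | 100010101101100000 | 1 | 0
  99 | 000101011011000000 | 0 | 1
 100 | 001010110110000001 | 0 | 0
 101 | 010101101100000010 | 0 | 0
 102 | 101011011000000100 | 1 | 1
 103 | 010110110000001001 | 0 | 0
 104 | 101101100000010010 | 1 | 1
 105 | 011011000000100101 | 0 | 0
 106 | 110110000001001010 | 1 | 0
 107 | 101100000010010100 | 1 | 1
 108 | 011000000100101001 | 0 | 0
 109 | 110000001001010010 | 1 | 0
 110 | 100000010010100100 | 1 | 1
 111 | 000000100101001001 | 0 | 1
 112 | 000001001010010011 | 0 | 0
 113 | 000010010100100110 | 0 | 0
 114 | 000100101001001100 | 0 | 1
 115 | 001001010010011001 | 0 | 0

10001111000010011111000000100010001110000111100001111110111000111101100000001000111001111100110110100010101101100000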